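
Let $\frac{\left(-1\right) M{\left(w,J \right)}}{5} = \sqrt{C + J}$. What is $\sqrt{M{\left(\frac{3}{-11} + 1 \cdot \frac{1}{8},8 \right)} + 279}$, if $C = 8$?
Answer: $\sqrt{259} \approx 16.093$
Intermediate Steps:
$M{\left(w,J \right)} = - 5 \sqrt{8 + J}$
$\sqrt{M{\left(\frac{3}{-11} + 1 \cdot \frac{1}{8},8 \right)} + 279} = \sqrt{- 5 \sqrt{8 + 8} + 279} = \sqrt{- 5 \sqrt{16} + 279} = \sqrt{\left(-5\right) 4 + 279} = \sqrt{-20 + 279} = \sqrt{259}$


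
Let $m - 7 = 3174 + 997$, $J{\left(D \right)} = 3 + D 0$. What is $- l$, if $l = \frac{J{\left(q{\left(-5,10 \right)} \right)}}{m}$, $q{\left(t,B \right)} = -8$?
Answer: $- \frac{3}{4178} \approx -0.00071805$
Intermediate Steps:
$J{\left(D \right)} = 3$ ($J{\left(D \right)} = 3 + 0 = 3$)
$m = 4178$ ($m = 7 + \left(3174 + 997\right) = 7 + 4171 = 4178$)
$l = \frac{3}{4178} \approx 0.00071805$
$- l = \left(-1\right) \frac{3}{4178} = - \frac{3}{4178}$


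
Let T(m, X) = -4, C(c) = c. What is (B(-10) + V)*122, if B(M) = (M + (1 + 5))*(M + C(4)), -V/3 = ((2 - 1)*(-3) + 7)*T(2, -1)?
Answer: 8784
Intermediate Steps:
V = 48 (V = -3*((2 - 1)*(-3) + 7)*(-4) = -3*(1*(-3) + 7)*(-4) = -3*(-3 + 7)*(-4) = -12*(-4) = -3*(-16) = 48)
B(M) = (4 + M)*(6 + M) (B(M) = (M + (1 + 5))*(M + 4) = (M + 6)*(4 + M) = (6 + M)*(4 + M) = (4 + M)*(6 + M))
(B(-10) + V)*122 = ((24 + (-10)² + 10*(-10)) + 48)*122 = ((24 + 100 - 100) + 48)*122 = (24 + 48)*122 = 72*122 = 8784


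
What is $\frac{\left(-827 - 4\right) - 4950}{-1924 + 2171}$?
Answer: $- \frac{5781}{247} \approx -23.405$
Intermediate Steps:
$\frac{\left(-827 - 4\right) - 4950}{-1924 + 2171} = \frac{\left(-827 - 4\right) - 4950}{247} = \left(-831 - 4950\right) \frac{1}{247} = \left(-5781\right) \frac{1}{247} = - \frac{5781}{247}$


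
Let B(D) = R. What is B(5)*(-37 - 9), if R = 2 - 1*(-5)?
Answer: -322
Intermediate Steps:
R = 7 (R = 2 + 5 = 7)
B(D) = 7
B(5)*(-37 - 9) = 7*(-37 - 9) = 7*(-46) = -322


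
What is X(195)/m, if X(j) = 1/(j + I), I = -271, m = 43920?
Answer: -1/3337920 ≈ -2.9959e-7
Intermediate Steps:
X(j) = 1/(-271 + j) (X(j) = 1/(j - 271) = 1/(-271 + j))
X(195)/m = 1/((-271 + 195)*43920) = (1/43920)/(-76) = -1/76*1/43920 = -1/3337920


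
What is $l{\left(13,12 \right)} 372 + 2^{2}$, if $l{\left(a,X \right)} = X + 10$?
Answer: $8188$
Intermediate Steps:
$l{\left(a,X \right)} = 10 + X$
$l{\left(13,12 \right)} 372 + 2^{2} = \left(10 + 12\right) 372 + 2^{2} = 22 \cdot 372 + 4 = 8184 + 4 = 8188$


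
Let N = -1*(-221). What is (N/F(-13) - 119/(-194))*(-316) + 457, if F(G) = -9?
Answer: 7003835/873 ≈ 8022.7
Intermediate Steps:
N = 221
(N/F(-13) - 119/(-194))*(-316) + 457 = (221/(-9) - 119/(-194))*(-316) + 457 = (221*(-1/9) - 119*(-1/194))*(-316) + 457 = (-221/9 + 119/194)*(-316) + 457 = -41803/1746*(-316) + 457 = 6604874/873 + 457 = 7003835/873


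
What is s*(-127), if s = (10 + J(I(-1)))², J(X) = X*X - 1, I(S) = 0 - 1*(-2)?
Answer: -21463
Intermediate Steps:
I(S) = 2 (I(S) = 0 + 2 = 2)
J(X) = -1 + X² (J(X) = X² - 1 = -1 + X²)
s = 169 (s = (10 + (-1 + 2²))² = (10 + (-1 + 4))² = (10 + 3)² = 13² = 169)
s*(-127) = 169*(-127) = -21463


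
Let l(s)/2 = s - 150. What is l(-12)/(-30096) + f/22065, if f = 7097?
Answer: 6131677/18446340 ≈ 0.33241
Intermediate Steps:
l(s) = -300 + 2*s (l(s) = 2*(s - 150) = 2*(-150 + s) = -300 + 2*s)
l(-12)/(-30096) + f/22065 = (-300 + 2*(-12))/(-30096) + 7097/22065 = (-300 - 24)*(-1/30096) + 7097*(1/22065) = -324*(-1/30096) + 7097/22065 = 9/836 + 7097/22065 = 6131677/18446340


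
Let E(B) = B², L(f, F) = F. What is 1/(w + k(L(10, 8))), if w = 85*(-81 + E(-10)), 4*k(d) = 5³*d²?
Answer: 1/3615 ≈ 0.00027663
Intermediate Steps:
k(d) = 125*d²/4 (k(d) = (5³*d²)/4 = (125*d²)/4 = 125*d²/4)
w = 1615 (w = 85*(-81 + (-10)²) = 85*(-81 + 100) = 85*19 = 1615)
1/(w + k(L(10, 8))) = 1/(1615 + (125/4)*8²) = 1/(1615 + (125/4)*64) = 1/(1615 + 2000) = 1/3615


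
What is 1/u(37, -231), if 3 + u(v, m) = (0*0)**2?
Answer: -1/3 ≈ -0.33333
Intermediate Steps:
u(v, m) = -3 (u(v, m) = -3 + (0*0)**2 = -3 + 0**2 = -3 + 0 = -3)
1/u(37, -231) = 1/(-3) = -1/3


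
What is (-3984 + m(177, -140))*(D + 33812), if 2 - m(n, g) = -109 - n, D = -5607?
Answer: -104245680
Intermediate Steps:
m(n, g) = 111 + n (m(n, g) = 2 - (-109 - n) = 2 + (109 + n) = 111 + n)
(-3984 + m(177, -140))*(D + 33812) = (-3984 + (111 + 177))*(-5607 + 33812) = (-3984 + 288)*28205 = -3696*28205 = -104245680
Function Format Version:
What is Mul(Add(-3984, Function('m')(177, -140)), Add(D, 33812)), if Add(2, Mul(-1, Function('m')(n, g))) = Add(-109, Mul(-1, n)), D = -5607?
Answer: -104245680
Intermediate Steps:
Function('m')(n, g) = Add(111, n) (Function('m')(n, g) = Add(2, Mul(-1, Add(-109, Mul(-1, n)))) = Add(2, Add(109, n)) = Add(111, n))
Mul(Add(-3984, Function('m')(177, -140)), Add(D, 33812)) = Mul(Add(-3984, Add(111, 177)), Add(-5607, 33812)) = Mul(Add(-3984, 288), 28205) = Mul(-3696, 28205) = -104245680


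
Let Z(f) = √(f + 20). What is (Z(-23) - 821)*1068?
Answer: -876828 + 1068*I*√3 ≈ -8.7683e+5 + 1849.8*I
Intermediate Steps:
Z(f) = √(20 + f)
(Z(-23) - 821)*1068 = (√(20 - 23) - 821)*1068 = (√(-3) - 821)*1068 = (I*√3 - 821)*1068 = (-821 + I*√3)*1068 = -876828 + 1068*I*√3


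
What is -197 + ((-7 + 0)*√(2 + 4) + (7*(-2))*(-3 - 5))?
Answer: -85 - 7*√6 ≈ -102.15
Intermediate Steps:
-197 + ((-7 + 0)*√(2 + 4) + (7*(-2))*(-3 - 5)) = -197 + (-7*√6 - 14*(-8)) = -197 + (-7*√6 + 112) = -197 + (112 - 7*√6) = -85 - 7*√6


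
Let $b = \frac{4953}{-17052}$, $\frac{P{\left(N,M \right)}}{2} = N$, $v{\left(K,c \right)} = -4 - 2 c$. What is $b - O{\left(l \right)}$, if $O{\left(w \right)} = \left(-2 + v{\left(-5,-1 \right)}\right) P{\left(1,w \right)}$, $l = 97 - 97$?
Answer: $\frac{43821}{5684} \approx 7.7095$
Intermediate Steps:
$l = 0$
$P{\left(N,M \right)} = 2 N$
$O{\left(w \right)} = -8$ ($O{\left(w \right)} = \left(-2 - 2\right) 2 \cdot 1 = \left(-2 + \left(-4 + 2\right)\right) 2 = \left(-2 - 2\right) 2 = \left(-4\right) 2 = -8$)
$b = - \frac{1651}{5684}$ ($b = 4953 \left(- \frac{1}{17052}\right) = - \frac{1651}{5684} \approx -0.29046$)
$b - O{\left(l \right)} = - \frac{1651}{5684} - -8 = - \frac{1651}{5684} + 8 = \frac{43821}{5684}$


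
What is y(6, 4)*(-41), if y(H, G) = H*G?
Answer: -984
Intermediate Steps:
y(H, G) = G*H
y(6, 4)*(-41) = (4*6)*(-41) = 24*(-41) = -984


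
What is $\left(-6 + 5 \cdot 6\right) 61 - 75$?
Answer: $1389$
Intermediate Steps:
$\left(-6 + 5 \cdot 6\right) 61 - 75 = \left(-6 + 30\right) 61 - 75 = 24 \cdot 61 - 75 = 1464 - 75 = 1389$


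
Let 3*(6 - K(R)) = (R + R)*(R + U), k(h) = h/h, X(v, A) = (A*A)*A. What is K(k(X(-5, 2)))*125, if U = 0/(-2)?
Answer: 2000/3 ≈ 666.67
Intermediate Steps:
X(v, A) = A**3 (X(v, A) = A**2*A = A**3)
k(h) = 1
U = 0 (U = 0*(-1/2) = 0)
K(R) = 6 - 2*R**2/3 (K(R) = 6 - (R + R)*(R + 0)/3 = 6 - 2*R*R/3 = 6 - 2*R**2/3)
K(k(X(-5, 2)))*125 = (6 - 2/3*1**2)*125 = (6 - 2/3*1)*125 = (6 - 2/3)*125 = (16/3)*125 = 2000/3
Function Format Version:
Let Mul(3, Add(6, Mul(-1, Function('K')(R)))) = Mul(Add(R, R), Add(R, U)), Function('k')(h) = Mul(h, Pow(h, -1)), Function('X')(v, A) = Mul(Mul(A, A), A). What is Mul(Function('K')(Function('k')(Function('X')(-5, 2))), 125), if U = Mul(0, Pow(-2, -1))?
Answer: Rational(2000, 3) ≈ 666.67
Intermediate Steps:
Function('X')(v, A) = Pow(A, 3) (Function('X')(v, A) = Mul(Pow(A, 2), A) = Pow(A, 3))
Function('k')(h) = 1
U = 0 (U = Mul(0, Rational(-1, 2)) = 0)
Function('K')(R) = Add(6, Mul(Rational(-2, 3), Pow(R, 2))) (Function('K')(R) = Add(6, Mul(Rational(-1, 3), Mul(Add(R, R), Add(R, 0)))) = Add(6, Mul(Rational(-1, 3), Mul(Mul(2, R), R))) = Add(6, Mul(Rational(-1, 3), Mul(2, Pow(R, 2)))) = Add(6, Mul(Rational(-2, 3), Pow(R, 2))))
Mul(Function('K')(Function('k')(Function('X')(-5, 2))), 125) = Mul(Add(6, Mul(Rational(-2, 3), Pow(1, 2))), 125) = Mul(Add(6, Mul(Rational(-2, 3), 1)), 125) = Mul(Add(6, Rational(-2, 3)), 125) = Mul(Rational(16, 3), 125) = Rational(2000, 3)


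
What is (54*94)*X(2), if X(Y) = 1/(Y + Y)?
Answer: 1269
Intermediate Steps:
X(Y) = 1/(2*Y)
(54*94)*X(2) = (54*94)*((½)/2) = 5076*((½)*(½)) = 5076*(¼) = 1269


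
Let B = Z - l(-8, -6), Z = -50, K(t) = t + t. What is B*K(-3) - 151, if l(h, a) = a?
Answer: 113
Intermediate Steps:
K(t) = 2*t
B = -44 (B = -50 - 1*(-6) = -50 + 6 = -44)
B*K(-3) - 151 = -88*(-3) - 151 = -44*(-6) - 151 = 264 - 151 = 113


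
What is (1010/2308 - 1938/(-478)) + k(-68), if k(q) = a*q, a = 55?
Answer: -1030275519/275806 ≈ -3735.5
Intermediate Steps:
k(q) = 55*q
(1010/2308 - 1938/(-478)) + k(-68) = (1010/2308 - 1938/(-478)) + 55*(-68) = (1010*(1/2308) - 1938*(-1/478)) - 3740 = (505/1154 + 969/239) - 3740 = 1238921/275806 - 3740 = -1030275519/275806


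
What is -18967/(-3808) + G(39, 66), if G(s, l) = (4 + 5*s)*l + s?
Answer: 50181751/3808 ≈ 13178.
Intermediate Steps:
G(s, l) = s + l*(4 + 5*s) (G(s, l) = l*(4 + 5*s) + s = s + l*(4 + 5*s))
-18967/(-3808) + G(39, 66) = -18967/(-3808) + (39 + 4*66 + 5*66*39) = -18967*(-1/3808) + (39 + 264 + 12870) = 18967/3808 + 13173 = 50181751/3808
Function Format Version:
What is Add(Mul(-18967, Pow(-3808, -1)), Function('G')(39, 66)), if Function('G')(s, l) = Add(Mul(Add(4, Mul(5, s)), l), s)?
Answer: Rational(50181751, 3808) ≈ 13178.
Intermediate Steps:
Function('G')(s, l) = Add(s, Mul(l, Add(4, Mul(5, s)))) (Function('G')(s, l) = Add(Mul(l, Add(4, Mul(5, s))), s) = Add(s, Mul(l, Add(4, Mul(5, s)))))
Add(Mul(-18967, Pow(-3808, -1)), Function('G')(39, 66)) = Add(Mul(-18967, Pow(-3808, -1)), Add(39, Mul(4, 66), Mul(5, 66, 39))) = Add(Mul(-18967, Rational(-1, 3808)), Add(39, 264, 12870)) = Add(Rational(18967, 3808), 13173) = Rational(50181751, 3808)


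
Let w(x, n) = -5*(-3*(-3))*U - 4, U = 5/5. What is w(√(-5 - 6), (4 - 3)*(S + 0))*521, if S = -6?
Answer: -25529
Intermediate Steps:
U = 1 (U = 5*(⅕) = 1)
w(x, n) = -49 (w(x, n) = -5*(-3*(-3)) - 4 = -45 - 4 = -49)
w(√(-5 - 6), (4 - 3)*(S + 0))*521 = -49*521 = -25529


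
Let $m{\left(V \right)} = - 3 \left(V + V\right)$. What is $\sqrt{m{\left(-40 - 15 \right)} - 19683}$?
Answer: $i \sqrt{19353} \approx 139.11 i$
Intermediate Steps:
$m{\left(V \right)} = - 6 V$ ($m{\left(V \right)} = - 3 \cdot 2 V = - 6 V$)
$\sqrt{m{\left(-40 - 15 \right)} - 19683} = \sqrt{- 6 \left(-40 - 15\right) - 19683} = \sqrt{\left(-6\right) \left(-55\right) - 19683} = \sqrt{330 - 19683} = \sqrt{-19353} = i \sqrt{19353}$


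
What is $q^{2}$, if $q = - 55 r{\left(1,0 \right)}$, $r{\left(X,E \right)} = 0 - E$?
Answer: $0$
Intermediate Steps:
$r{\left(X,E \right)} = - E$
$q = 0$ ($q = - 55 \left(\left(-1\right) 0\right) = \left(-55\right) 0 = 0$)
$q^{2} = 0^{2} = 0$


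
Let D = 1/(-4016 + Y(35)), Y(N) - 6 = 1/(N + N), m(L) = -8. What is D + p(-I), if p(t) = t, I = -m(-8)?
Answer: -2245662/280699 ≈ -8.0002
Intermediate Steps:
Y(N) = 6 + 1/(2*N) (Y(N) = 6 + 1/(N + N) = 6 + 1/(2*N))
I = 8 (I = -1*(-8) = 8)
D = -70/280699 (D = 1/(-4016 + (6 + (½)/35)) = 1/(-4016 + (6 + (½)*(1/35))) = 1/(-4016 + (6 + 1/70)) = 1/(-4016 + 421/70) = 1/(-280699/70) = -70/280699 ≈ -0.00024938)
D + p(-I) = -70/280699 - 1*8 = -70/280699 - 8 = -2245662/280699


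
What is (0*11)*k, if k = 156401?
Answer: 0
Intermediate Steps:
(0*11)*k = (0*11)*156401 = 0*156401 = 0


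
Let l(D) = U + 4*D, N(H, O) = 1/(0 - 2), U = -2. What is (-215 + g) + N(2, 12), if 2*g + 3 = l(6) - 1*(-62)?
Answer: -175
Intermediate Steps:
N(H, O) = -½ (N(H, O) = 1/(-2) = -½)
l(D) = -2 + 4*D
g = 81/2 (g = -3/2 + ((-2 + 4*6) - 1*(-62))/2 = -3/2 + ((-2 + 24) + 62)/2 = -3/2 + (22 + 62)/2 = -3/2 + (½)*84 = -3/2 + 42 = 81/2 ≈ 40.500)
(-215 + g) + N(2, 12) = (-215 + 81/2) - ½ = -349/2 - ½ = -175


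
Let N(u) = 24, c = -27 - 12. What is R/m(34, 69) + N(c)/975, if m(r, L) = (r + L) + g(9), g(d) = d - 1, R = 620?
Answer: 202388/36075 ≈ 5.6102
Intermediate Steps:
c = -39
g(d) = -1 + d
m(r, L) = 8 + L + r (m(r, L) = (r + L) + (-1 + 9) = (L + r) + 8 = 8 + L + r)
R/m(34, 69) + N(c)/975 = 620/(8 + 69 + 34) + 24/975 = 620/111 + 24*(1/975) = 620*(1/111) + 8/325 = 620/111 + 8/325 = 202388/36075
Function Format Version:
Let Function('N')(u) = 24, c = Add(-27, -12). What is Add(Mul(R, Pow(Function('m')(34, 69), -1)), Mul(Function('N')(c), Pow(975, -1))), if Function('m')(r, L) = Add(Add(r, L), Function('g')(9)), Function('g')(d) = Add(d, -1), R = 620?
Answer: Rational(202388, 36075) ≈ 5.6102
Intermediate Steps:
c = -39
Function('g')(d) = Add(-1, d)
Function('m')(r, L) = Add(8, L, r) (Function('m')(r, L) = Add(Add(r, L), Add(-1, 9)) = Add(Add(L, r), 8) = Add(8, L, r))
Add(Mul(R, Pow(Function('m')(34, 69), -1)), Mul(Function('N')(c), Pow(975, -1))) = Add(Mul(620, Pow(Add(8, 69, 34), -1)), Mul(24, Pow(975, -1))) = Add(Mul(620, Pow(111, -1)), Mul(24, Rational(1, 975))) = Add(Mul(620, Rational(1, 111)), Rational(8, 325)) = Add(Rational(620, 111), Rational(8, 325)) = Rational(202388, 36075)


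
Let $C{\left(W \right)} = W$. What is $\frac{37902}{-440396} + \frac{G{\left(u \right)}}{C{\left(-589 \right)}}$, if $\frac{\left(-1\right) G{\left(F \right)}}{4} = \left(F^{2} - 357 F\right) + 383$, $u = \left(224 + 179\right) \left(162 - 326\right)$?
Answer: $\frac{3868216221089133}{129696622} \approx 2.9825 \cdot 10^{7}$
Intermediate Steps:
$u = -66092$ ($u = 403 \left(-164\right) = -66092$)
$G{\left(F \right)} = -1532 - 4 F^{2} + 1428 F$ ($G{\left(F \right)} = - 4 \left(\left(F^{2} - 357 F\right) + 383\right) = - 4 \left(383 + F^{2} - 357 F\right) = -1532 - 4 F^{2} + 1428 F$)
$\frac{37902}{-440396} + \frac{G{\left(u \right)}}{C{\left(-589 \right)}} = \frac{37902}{-440396} + \frac{-1532 - 4 \left(-66092\right)^{2} + 1428 \left(-66092\right)}{-589} = 37902 \left(- \frac{1}{440396}\right) + \left(-1532 - 17472609856 - 94379376\right) \left(- \frac{1}{589}\right) = - \frac{18951}{220198} + \left(-1532 - 17472609856 - 94379376\right) \left(- \frac{1}{589}\right) = - \frac{18951}{220198} - - \frac{17566990764}{589} = - \frac{18951}{220198} + \frac{17566990764}{589} = \frac{3868216221089133}{129696622}$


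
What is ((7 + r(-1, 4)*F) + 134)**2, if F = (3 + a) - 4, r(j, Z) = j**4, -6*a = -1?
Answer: 707281/36 ≈ 19647.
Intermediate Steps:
a = 1/6 (a = -1/6*(-1) = 1/6 ≈ 0.16667)
F = -5/6 (F = (3 + 1/6) - 4 = 19/6 - 4 = -5/6 ≈ -0.83333)
((7 + r(-1, 4)*F) + 134)**2 = ((7 + (-1)**4*(-5/6)) + 134)**2 = ((7 + 1*(-5/6)) + 134)**2 = ((7 - 5/6) + 134)**2 = (37/6 + 134)**2 = (841/6)**2 = 707281/36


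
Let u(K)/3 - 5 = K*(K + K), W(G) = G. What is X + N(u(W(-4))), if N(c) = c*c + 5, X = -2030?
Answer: 10296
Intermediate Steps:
u(K) = 15 + 6*K² (u(K) = 15 + 3*(K*(K + K)) = 15 + 3*(K*(2*K)) = 15 + 3*(2*K²) = 15 + 6*K²)
N(c) = 5 + c² (N(c) = c² + 5 = 5 + c²)
X + N(u(W(-4))) = -2030 + (5 + (15 + 6*(-4)²)²) = -2030 + (5 + (15 + 6*16)²) = -2030 + (5 + (15 + 96)²) = -2030 + (5 + 111²) = -2030 + (5 + 12321) = -2030 + 12326 = 10296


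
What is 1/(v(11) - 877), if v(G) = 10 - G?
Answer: -1/878 ≈ -0.0011390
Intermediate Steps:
1/(v(11) - 877) = 1/((10 - 1*11) - 877) = 1/((10 - 11) - 877) = 1/(-1 - 877) = 1/(-878) = -1/878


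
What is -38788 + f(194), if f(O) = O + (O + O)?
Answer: -38206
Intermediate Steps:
f(O) = 3*O (f(O) = O + 2*O = 3*O)
-38788 + f(194) = -38788 + 3*194 = -38788 + 582 = -38206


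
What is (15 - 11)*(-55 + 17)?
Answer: -152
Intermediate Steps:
(15 - 11)*(-55 + 17) = 4*(-38) = -152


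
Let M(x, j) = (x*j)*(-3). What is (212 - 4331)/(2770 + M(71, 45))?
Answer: 4119/6815 ≈ 0.60440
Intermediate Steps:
M(x, j) = -3*j*x (M(x, j) = (j*x)*(-3) = -3*j*x)
(212 - 4331)/(2770 + M(71, 45)) = (212 - 4331)/(2770 - 3*45*71) = -4119/(2770 - 9585) = -4119/(-6815) = -4119*(-1/6815) = 4119/6815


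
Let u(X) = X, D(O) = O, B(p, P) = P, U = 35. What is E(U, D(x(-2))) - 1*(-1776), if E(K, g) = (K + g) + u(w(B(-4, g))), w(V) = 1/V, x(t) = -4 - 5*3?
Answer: 34047/19 ≈ 1791.9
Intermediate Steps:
x(t) = -19 (x(t) = -4 - 15 = -19)
w(V) = 1/V
E(K, g) = K + g + 1/g (E(K, g) = (K + g) + 1/g = K + g + 1/g)
E(U, D(x(-2))) - 1*(-1776) = (35 - 19 + 1/(-19)) - 1*(-1776) = (35 - 19 - 1/19) + 1776 = 303/19 + 1776 = 34047/19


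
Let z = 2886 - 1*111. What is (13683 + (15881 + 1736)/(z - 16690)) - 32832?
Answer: -266475952/13915 ≈ -19150.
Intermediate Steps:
z = 2775 (z = 2886 - 111 = 2775)
(13683 + (15881 + 1736)/(z - 16690)) - 32832 = (13683 + (15881 + 1736)/(2775 - 16690)) - 32832 = (13683 + 17617/(-13915)) - 32832 = (13683 + 17617*(-1/13915)) - 32832 = (13683 - 17617/13915) - 32832 = 190381328/13915 - 32832 = -266475952/13915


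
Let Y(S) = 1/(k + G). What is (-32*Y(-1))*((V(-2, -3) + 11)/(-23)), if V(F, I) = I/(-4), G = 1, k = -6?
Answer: -376/115 ≈ -3.2696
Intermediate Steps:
V(F, I) = -I/4 (V(F, I) = I*(-¼) = -I/4)
Y(S) = -⅕ (Y(S) = 1/(-6 + 1) = 1/(-5) = -⅕)
(-32*Y(-1))*((V(-2, -3) + 11)/(-23)) = (-32*(-⅕))*((-¼*(-3) + 11)/(-23)) = 32*((¾ + 11)*(-1/23))/5 = 32*((47/4)*(-1/23))/5 = (32/5)*(-47/92) = -376/115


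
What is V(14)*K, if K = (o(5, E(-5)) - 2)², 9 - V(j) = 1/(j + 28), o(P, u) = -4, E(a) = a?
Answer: 2262/7 ≈ 323.14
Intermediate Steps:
V(j) = 9 - 1/(28 + j) (V(j) = 9 - 1/(j + 28) = 9 - 1/(28 + j))
K = 36 (K = (-4 - 2)² = (-6)² = 36)
V(14)*K = ((251 + 9*14)/(28 + 14))*36 = ((251 + 126)/42)*36 = ((1/42)*377)*36 = (377/42)*36 = 2262/7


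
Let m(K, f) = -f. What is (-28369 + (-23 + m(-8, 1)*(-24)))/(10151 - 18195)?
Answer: 7092/2011 ≈ 3.5266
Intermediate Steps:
(-28369 + (-23 + m(-8, 1)*(-24)))/(10151 - 18195) = (-28369 + (-23 - 1*1*(-24)))/(10151 - 18195) = (-28369 + (-23 - 1*(-24)))/(-8044) = (-28369 + (-23 + 24))*(-1/8044) = (-28369 + 1)*(-1/8044) = -28368*(-1/8044) = 7092/2011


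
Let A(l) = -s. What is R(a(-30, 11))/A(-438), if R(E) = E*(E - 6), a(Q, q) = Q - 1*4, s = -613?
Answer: 1360/613 ≈ 2.2186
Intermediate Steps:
a(Q, q) = -4 + Q (a(Q, q) = Q - 4 = -4 + Q)
A(l) = 613 (A(l) = -1*(-613) = 613)
R(E) = E*(-6 + E)
R(a(-30, 11))/A(-438) = ((-4 - 30)*(-6 + (-4 - 30)))/613 = -34*(-6 - 34)*(1/613) = -34*(-40)*(1/613) = 1360*(1/613) = 1360/613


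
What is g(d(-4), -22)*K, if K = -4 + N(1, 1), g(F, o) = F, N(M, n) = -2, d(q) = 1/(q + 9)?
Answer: -6/5 ≈ -1.2000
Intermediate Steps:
d(q) = 1/(9 + q)
K = -6 (K = -4 - 2 = -6)
g(d(-4), -22)*K = -6/(9 - 4) = -6/5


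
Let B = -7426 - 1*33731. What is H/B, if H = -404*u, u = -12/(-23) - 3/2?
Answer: -1010/105179 ≈ -0.0096027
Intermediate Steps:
B = -41157 (B = -7426 - 33731 = -41157)
u = -45/46 (u = -12*(-1/23) - 3*½ = 12/23 - 3/2 = -45/46 ≈ -0.97826)
H = 9090/23 (H = -404*(-45/46) = 9090/23 ≈ 395.22)
H/B = (9090/23)/(-41157) = (9090/23)*(-1/41157) = -1010/105179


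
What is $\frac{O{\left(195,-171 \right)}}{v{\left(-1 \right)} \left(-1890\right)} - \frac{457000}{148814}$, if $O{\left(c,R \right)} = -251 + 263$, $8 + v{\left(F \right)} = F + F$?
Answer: $- \frac{359813093}{117191025} \approx -3.0703$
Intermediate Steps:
$v{\left(F \right)} = -8 + 2 F$ ($v{\left(F \right)} = -8 + \left(F + F\right) = -8 + 2 F$)
$O{\left(c,R \right)} = 12$
$\frac{O{\left(195,-171 \right)}}{v{\left(-1 \right)} \left(-1890\right)} - \frac{457000}{148814} = \frac{12}{\left(-8 + 2 \left(-1\right)\right) \left(-1890\right)} - \frac{457000}{148814} = \frac{12}{\left(-8 - 2\right) \left(-1890\right)} - \frac{228500}{74407} = \frac{12}{\left(-10\right) \left(-1890\right)} - \frac{228500}{74407} = \frac{12}{18900} - \frac{228500}{74407} = 12 \cdot \frac{1}{18900} - \frac{228500}{74407} = \frac{1}{1575} - \frac{228500}{74407} = - \frac{359813093}{117191025}$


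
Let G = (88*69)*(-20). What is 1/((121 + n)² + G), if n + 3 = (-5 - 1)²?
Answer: -1/97724 ≈ -1.0233e-5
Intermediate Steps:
n = 33 (n = -3 + (-5 - 1)² = -3 + (-6)² = -3 + 36 = 33)
G = -121440 (G = 6072*(-20) = -121440)
1/((121 + n)² + G) = 1/((121 + 33)² - 121440) = 1/(154² - 121440) = 1/(23716 - 121440) = 1/(-97724) = -1/97724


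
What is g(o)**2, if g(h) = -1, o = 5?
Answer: 1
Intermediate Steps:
g(o)**2 = (-1)**2 = 1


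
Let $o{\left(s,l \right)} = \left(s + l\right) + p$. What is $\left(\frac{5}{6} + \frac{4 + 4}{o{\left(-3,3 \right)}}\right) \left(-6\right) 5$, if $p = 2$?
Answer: $-145$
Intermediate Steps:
$o{\left(s,l \right)} = 2 + l + s$ ($o{\left(s,l \right)} = \left(s + l\right) + 2 = \left(l + s\right) + 2 = 2 + l + s$)
$\left(\frac{5}{6} + \frac{4 + 4}{o{\left(-3,3 \right)}}\right) \left(-6\right) 5 = \left(\frac{5}{6} + \frac{4 + 4}{2 + 3 - 3}\right) \left(-6\right) 5 = \left(5 \cdot \frac{1}{6} + \frac{8}{2}\right) \left(-6\right) 5 = \left(\frac{5}{6} + 8 \cdot \frac{1}{2}\right) \left(-6\right) 5 = \left(\frac{5}{6} + 4\right) \left(-6\right) 5 = \frac{29}{6} \left(-6\right) 5 = \left(-29\right) 5 = -145$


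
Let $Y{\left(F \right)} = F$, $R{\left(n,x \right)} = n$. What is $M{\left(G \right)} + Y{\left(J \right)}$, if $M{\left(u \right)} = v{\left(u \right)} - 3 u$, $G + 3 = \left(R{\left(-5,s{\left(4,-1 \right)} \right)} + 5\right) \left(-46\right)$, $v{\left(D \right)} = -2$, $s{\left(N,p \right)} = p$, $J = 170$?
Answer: $177$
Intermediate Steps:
$G = -3$ ($G = -3 + \left(-5 + 5\right) \left(-46\right) = -3 + 0 \left(-46\right) = -3 + 0 = -3$)
$M{\left(u \right)} = -2 - 3 u$
$M{\left(G \right)} + Y{\left(J \right)} = \left(-2 - -9\right) + 170 = \left(-2 + 9\right) + 170 = 7 + 170 = 177$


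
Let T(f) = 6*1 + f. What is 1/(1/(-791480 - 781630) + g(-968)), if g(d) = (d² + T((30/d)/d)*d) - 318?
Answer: 34608420/32216907888563 ≈ 1.0742e-6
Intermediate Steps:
T(f) = 6 + f
g(d) = -318 + d² + d*(6 + 30/d²) (g(d) = (d² + (6 + (30/d)/d)*d) - 318 = (d² + (6 + 30/d²)*d) - 318 = (d² + d*(6 + 30/d²)) - 318 = -318 + d² + d*(6 + 30/d²))
1/(1/(-791480 - 781630) + g(-968)) = 1/(1/(-791480 - 781630) + (-318 + (-968)² + 6*(-968) + 30/(-968))) = 1/(1/(-1573110) + (-318 + 937024 - 5808 + 30*(-1/968))) = 1/(-1/1573110 + (-318 + 937024 - 5808 - 15/484)) = 1/(-1/1573110 + 450554617/484) = 1/(32216907888563/34608420) = 34608420/32216907888563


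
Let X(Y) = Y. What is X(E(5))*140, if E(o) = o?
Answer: 700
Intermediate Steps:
X(E(5))*140 = 5*140 = 700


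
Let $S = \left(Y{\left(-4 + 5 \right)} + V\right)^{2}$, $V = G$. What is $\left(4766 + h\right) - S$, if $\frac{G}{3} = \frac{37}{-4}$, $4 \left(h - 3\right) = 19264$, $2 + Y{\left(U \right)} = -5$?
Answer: $\frac{134039}{16} \approx 8377.4$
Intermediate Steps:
$Y{\left(U \right)} = -7$ ($Y{\left(U \right)} = -2 - 5 = -7$)
$h = 4819$ ($h = 3 + \frac{1}{4} \cdot 19264 = 3 + 4816 = 4819$)
$G = - \frac{111}{4}$ ($G = 3 \frac{37}{-4} = 3 \cdot 37 \left(- \frac{1}{4}\right) = 3 \left(- \frac{37}{4}\right) = - \frac{111}{4} \approx -27.75$)
$V = - \frac{111}{4} \approx -27.75$
$S = \frac{19321}{16}$ ($S = \left(-7 - \frac{111}{4}\right)^{2} = \left(- \frac{139}{4}\right)^{2} = \frac{19321}{16} \approx 1207.6$)
$\left(4766 + h\right) - S = \left(4766 + 4819\right) - \frac{19321}{16} = 9585 - \frac{19321}{16} = \frac{134039}{16}$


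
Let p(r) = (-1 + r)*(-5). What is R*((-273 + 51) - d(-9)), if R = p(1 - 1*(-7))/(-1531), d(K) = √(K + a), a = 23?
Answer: -7770/1531 - 35*√14/1531 ≈ -5.1607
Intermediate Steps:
d(K) = √(23 + K) (d(K) = √(K + 23) = √(23 + K))
p(r) = 5 - 5*r
R = 35/1531 (R = (5 - 5*(1 - 1*(-7)))/(-1531) = (5 - 5*(1 + 7))*(-1/1531) = (5 - 5*8)*(-1/1531) = (5 - 40)*(-1/1531) = -35*(-1/1531) = 35/1531 ≈ 0.022861)
R*((-273 + 51) - d(-9)) = 35*((-273 + 51) - √(23 - 9))/1531 = 35*(-222 - √14)/1531 = -7770/1531 - 35*√14/1531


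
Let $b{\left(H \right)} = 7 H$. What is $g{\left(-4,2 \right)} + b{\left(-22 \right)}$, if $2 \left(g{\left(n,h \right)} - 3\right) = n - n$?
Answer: $-151$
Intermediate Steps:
$g{\left(n,h \right)} = 3$ ($g{\left(n,h \right)} = 3 + \frac{n - n}{2} = 3 + \frac{1}{2} \cdot 0 = 3 + 0 = 3$)
$g{\left(-4,2 \right)} + b{\left(-22 \right)} = 3 + 7 \left(-22\right) = 3 - 154 = -151$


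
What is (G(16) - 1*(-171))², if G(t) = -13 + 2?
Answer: 25600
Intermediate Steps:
G(t) = -11
(G(16) - 1*(-171))² = (-11 - 1*(-171))² = (-11 + 171)² = 160² = 25600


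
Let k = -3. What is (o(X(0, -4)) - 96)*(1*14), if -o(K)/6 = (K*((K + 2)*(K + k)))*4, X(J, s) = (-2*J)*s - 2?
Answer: -1344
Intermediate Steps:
X(J, s) = -2 - 2*J*s (X(J, s) = -2*J*s - 2 = -2 - 2*J*s)
o(K) = -24*K*(-3 + K)*(2 + K) (o(K) = -6*K*((K + 2)*(K - 3))*4 = -6*K*((2 + K)*(-3 + K))*4 = -6*K*((-3 + K)*(2 + K))*4 = -6*K*(-3 + K)*(2 + K)*4 = -24*K*(-3 + K)*(2 + K))
(o(X(0, -4)) - 96)*(1*14) = (24*(-2 - 2*0*(-4))*(6 + (-2 - 2*0*(-4)) - (-2 - 2*0*(-4))**2) - 96)*(1*14) = (24*(-2 + 0)*(6 + (-2 + 0) - (-2 + 0)**2) - 96)*14 = (24*(-2)*(6 - 2 - 1*(-2)**2) - 96)*14 = (24*(-2)*(6 - 2 - 1*4) - 96)*14 = (24*(-2)*(6 - 2 - 4) - 96)*14 = (24*(-2)*0 - 96)*14 = (0 - 96)*14 = -96*14 = -1344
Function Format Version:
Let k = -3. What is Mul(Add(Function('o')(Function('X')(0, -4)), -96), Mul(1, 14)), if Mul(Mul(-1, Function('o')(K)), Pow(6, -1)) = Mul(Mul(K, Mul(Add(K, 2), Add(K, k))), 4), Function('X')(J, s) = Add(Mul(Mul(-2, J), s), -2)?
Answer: -1344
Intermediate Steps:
Function('X')(J, s) = Add(-2, Mul(-2, J, s)) (Function('X')(J, s) = Add(Mul(-2, J, s), -2) = Add(-2, Mul(-2, J, s)))
Function('o')(K) = Mul(-24, K, Add(-3, K), Add(2, K)) (Function('o')(K) = Mul(-6, Mul(Mul(K, Mul(Add(K, 2), Add(K, -3))), 4)) = Mul(-6, Mul(Mul(K, Mul(Add(2, K), Add(-3, K))), 4)) = Mul(-6, Mul(Mul(K, Mul(Add(-3, K), Add(2, K))), 4)) = Mul(-6, Mul(Mul(K, Add(-3, K), Add(2, K)), 4)) = Mul(-6, Mul(4, K, Add(-3, K), Add(2, K))) = Mul(-24, K, Add(-3, K), Add(2, K)))
Mul(Add(Function('o')(Function('X')(0, -4)), -96), Mul(1, 14)) = Mul(Add(Mul(24, Add(-2, Mul(-2, 0, -4)), Add(6, Add(-2, Mul(-2, 0, -4)), Mul(-1, Pow(Add(-2, Mul(-2, 0, -4)), 2)))), -96), Mul(1, 14)) = Mul(Add(Mul(24, Add(-2, 0), Add(6, Add(-2, 0), Mul(-1, Pow(Add(-2, 0), 2)))), -96), 14) = Mul(Add(Mul(24, -2, Add(6, -2, Mul(-1, Pow(-2, 2)))), -96), 14) = Mul(Add(Mul(24, -2, Add(6, -2, Mul(-1, 4))), -96), 14) = Mul(Add(Mul(24, -2, Add(6, -2, -4)), -96), 14) = Mul(Add(Mul(24, -2, 0), -96), 14) = Mul(Add(0, -96), 14) = Mul(-96, 14) = -1344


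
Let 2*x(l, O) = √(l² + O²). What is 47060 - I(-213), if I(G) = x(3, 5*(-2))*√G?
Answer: 47060 - I*√23217/2 ≈ 47060.0 - 76.186*I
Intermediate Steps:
x(l, O) = √(O² + l²)/2 (x(l, O) = √(l² + O²)/2 = √(O² + l²)/2)
I(G) = √109*√G/2 (I(G) = (√((5*(-2))² + 3²)/2)*√G = (√((-10)² + 9)/2)*√G = (√(100 + 9)/2)*√G = (√109/2)*√G = √109*√G/2)
47060 - I(-213) = 47060 - √109*√(-213)/2 = 47060 - √109*I*√213/2 = 47060 - I*√23217/2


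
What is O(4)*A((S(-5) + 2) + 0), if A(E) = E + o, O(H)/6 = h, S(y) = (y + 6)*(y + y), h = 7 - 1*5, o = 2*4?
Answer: 0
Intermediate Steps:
o = 8
h = 2 (h = 7 - 5 = 2)
S(y) = 2*y*(6 + y) (S(y) = (6 + y)*(2*y) = 2*y*(6 + y))
O(H) = 12 (O(H) = 6*2 = 12)
A(E) = 8 + E (A(E) = E + 8 = 8 + E)
O(4)*A((S(-5) + 2) + 0) = 12*(8 + ((2*(-5)*(6 - 5) + 2) + 0)) = 12*(8 + ((2*(-5)*1 + 2) + 0)) = 12*(8 + ((-10 + 2) + 0)) = 12*(8 + (-8 + 0)) = 12*(8 - 8) = 12*0 = 0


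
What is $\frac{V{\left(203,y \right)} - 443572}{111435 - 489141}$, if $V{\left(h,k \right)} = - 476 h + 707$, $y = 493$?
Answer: $\frac{179831}{125902} \approx 1.4283$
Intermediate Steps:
$V{\left(h,k \right)} = 707 - 476 h$
$\frac{V{\left(203,y \right)} - 443572}{111435 - 489141} = \frac{\left(707 - 96628\right) - 443572}{111435 - 489141} = \frac{\left(707 - 96628\right) - 443572}{-377706} = \left(-95921 - 443572\right) \left(- \frac{1}{377706}\right) = \left(-539493\right) \left(- \frac{1}{377706}\right) = \frac{179831}{125902}$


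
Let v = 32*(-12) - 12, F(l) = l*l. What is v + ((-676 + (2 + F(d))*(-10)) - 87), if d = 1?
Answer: -1189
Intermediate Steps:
F(l) = l²
v = -396 (v = -384 - 12 = -396)
v + ((-676 + (2 + F(d))*(-10)) - 87) = -396 + ((-676 + (2 + 1²)*(-10)) - 87) = -396 + ((-676 + (2 + 1)*(-10)) - 87) = -396 + ((-676 + 3*(-10)) - 87) = -396 + ((-676 - 30) - 87) = -396 + (-706 - 87) = -396 - 793 = -1189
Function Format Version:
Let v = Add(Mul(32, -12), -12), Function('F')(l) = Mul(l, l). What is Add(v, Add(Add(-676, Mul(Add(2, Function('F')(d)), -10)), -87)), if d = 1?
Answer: -1189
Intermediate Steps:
Function('F')(l) = Pow(l, 2)
v = -396 (v = Add(-384, -12) = -396)
Add(v, Add(Add(-676, Mul(Add(2, Function('F')(d)), -10)), -87)) = Add(-396, Add(Add(-676, Mul(Add(2, Pow(1, 2)), -10)), -87)) = Add(-396, Add(Add(-676, Mul(Add(2, 1), -10)), -87)) = Add(-396, Add(Add(-676, Mul(3, -10)), -87)) = Add(-396, Add(Add(-676, -30), -87)) = Add(-396, Add(-706, -87)) = Add(-396, -793) = -1189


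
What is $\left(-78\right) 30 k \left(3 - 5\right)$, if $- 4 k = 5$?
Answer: $-5850$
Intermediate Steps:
$k = - \frac{5}{4}$ ($k = \left(- \frac{1}{4}\right) 5 = - \frac{5}{4} \approx -1.25$)
$\left(-78\right) 30 k \left(3 - 5\right) = \left(-78\right) 30 \left(- \frac{5 \left(3 - 5\right)}{4}\right) = - 2340 \left(\left(- \frac{5}{4}\right) \left(-2\right)\right) = \left(-2340\right) \frac{5}{2} = -5850$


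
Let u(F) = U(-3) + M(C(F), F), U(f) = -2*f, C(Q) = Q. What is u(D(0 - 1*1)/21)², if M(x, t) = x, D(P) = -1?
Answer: 15625/441 ≈ 35.431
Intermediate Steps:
u(F) = 6 + F (u(F) = -2*(-3) + F = 6 + F)
u(D(0 - 1*1)/21)² = (6 - 1/21)² = (125/21)² = 15625/441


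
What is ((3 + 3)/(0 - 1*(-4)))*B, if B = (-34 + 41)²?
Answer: 147/2 ≈ 73.500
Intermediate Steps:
B = 49 (B = 7² = 49)
((3 + 3)/(0 - 1*(-4)))*B = ((3 + 3)/(0 - 1*(-4)))*49 = (6/(0 + 4))*49 = (6/4)*49 = (6*(¼))*49 = (3/2)*49 = 147/2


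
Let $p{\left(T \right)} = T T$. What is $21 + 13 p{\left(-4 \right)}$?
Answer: $229$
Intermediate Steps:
$p{\left(T \right)} = T^{2}$
$21 + 13 p{\left(-4 \right)} = 21 + 13 \left(-4\right)^{2} = 21 + 13 \cdot 16 = 21 + 208 = 229$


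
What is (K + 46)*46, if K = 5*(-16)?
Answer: -1564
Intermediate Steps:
K = -80
(K + 46)*46 = (-80 + 46)*46 = -34*46 = -1564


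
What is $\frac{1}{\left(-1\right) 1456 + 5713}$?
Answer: $\frac{1}{4257} \approx 0.00023491$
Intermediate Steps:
$\frac{1}{\left(-1\right) 1456 + 5713} = \frac{1}{-1456 + 5713} = \frac{1}{4257}$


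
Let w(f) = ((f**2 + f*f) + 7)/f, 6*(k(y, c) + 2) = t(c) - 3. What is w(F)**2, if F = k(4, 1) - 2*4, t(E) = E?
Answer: 3940225/8649 ≈ 455.57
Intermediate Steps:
k(y, c) = -5/2 + c/6 (k(y, c) = -2 + (c - 3)/6 = -2 + (-3 + c)/6 = -2 + (-1/2 + c/6) = -5/2 + c/6)
F = -31/3 (F = (-5/2 + (1/6)*1) - 2*4 = (-5/2 + 1/6) - 8 = -7/3 - 8 = -31/3 ≈ -10.333)
w(f) = (7 + 2*f**2)/f (w(f) = ((f**2 + f**2) + 7)/f = (2*f**2 + 7)/f = (7 + 2*f**2)/f)
w(F)**2 = (2*(-31/3) + 7/(-31/3))**2 = (-62/3 + 7*(-3/31))**2 = (-62/3 - 21/31)**2 = (-1985/93)**2 = 3940225/8649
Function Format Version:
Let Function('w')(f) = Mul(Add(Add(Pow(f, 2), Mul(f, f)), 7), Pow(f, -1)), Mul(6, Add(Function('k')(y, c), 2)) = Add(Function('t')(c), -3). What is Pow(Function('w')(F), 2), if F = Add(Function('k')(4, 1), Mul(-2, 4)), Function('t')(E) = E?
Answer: Rational(3940225, 8649) ≈ 455.57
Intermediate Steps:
Function('k')(y, c) = Add(Rational(-5, 2), Mul(Rational(1, 6), c)) (Function('k')(y, c) = Add(-2, Mul(Rational(1, 6), Add(c, -3))) = Add(-2, Mul(Rational(1, 6), Add(-3, c))) = Add(-2, Add(Rational(-1, 2), Mul(Rational(1, 6), c))) = Add(Rational(-5, 2), Mul(Rational(1, 6), c)))
F = Rational(-31, 3) (F = Add(Add(Rational(-5, 2), Mul(Rational(1, 6), 1)), Mul(-2, 4)) = Add(Add(Rational(-5, 2), Rational(1, 6)), -8) = Add(Rational(-7, 3), -8) = Rational(-31, 3) ≈ -10.333)
Function('w')(f) = Mul(Pow(f, -1), Add(7, Mul(2, Pow(f, 2)))) (Function('w')(f) = Mul(Add(Add(Pow(f, 2), Pow(f, 2)), 7), Pow(f, -1)) = Mul(Add(Mul(2, Pow(f, 2)), 7), Pow(f, -1)) = Mul(Add(7, Mul(2, Pow(f, 2))), Pow(f, -1)) = Mul(Pow(f, -1), Add(7, Mul(2, Pow(f, 2)))))
Pow(Function('w')(F), 2) = Pow(Add(Mul(2, Rational(-31, 3)), Mul(7, Pow(Rational(-31, 3), -1))), 2) = Pow(Add(Rational(-62, 3), Mul(7, Rational(-3, 31))), 2) = Pow(Add(Rational(-62, 3), Rational(-21, 31)), 2) = Pow(Rational(-1985, 93), 2) = Rational(3940225, 8649)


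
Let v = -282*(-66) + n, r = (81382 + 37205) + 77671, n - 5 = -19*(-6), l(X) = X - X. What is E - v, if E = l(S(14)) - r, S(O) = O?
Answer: -214989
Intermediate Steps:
l(X) = 0
n = 119 (n = 5 - 19*(-6) = 5 + 114 = 119)
r = 196258 (r = 118587 + 77671 = 196258)
v = 18731 (v = -282*(-66) + 119 = 18612 + 119 = 18731)
E = -196258 (E = 0 - 1*196258 = 0 - 196258 = -196258)
E - v = -196258 - 1*18731 = -196258 - 18731 = -214989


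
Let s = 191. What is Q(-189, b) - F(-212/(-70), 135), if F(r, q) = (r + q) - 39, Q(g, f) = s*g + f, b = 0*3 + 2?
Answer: -1266861/35 ≈ -36196.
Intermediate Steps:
b = 2 (b = 0 + 2 = 2)
Q(g, f) = f + 191*g (Q(g, f) = 191*g + f = f + 191*g)
F(r, q) = -39 + q + r (F(r, q) = (q + r) - 39 = -39 + q + r)
Q(-189, b) - F(-212/(-70), 135) = (2 + 191*(-189)) - (-39 + 135 - 212/(-70)) = (2 - 36099) - (-39 + 135 - 212*(-1/70)) = -36097 - (-39 + 135 + 106/35) = -36097 - 1*3466/35 = -36097 - 3466/35 = -1266861/35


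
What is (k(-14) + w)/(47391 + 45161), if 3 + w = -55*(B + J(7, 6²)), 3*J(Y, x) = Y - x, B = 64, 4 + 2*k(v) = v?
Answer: -9001/277656 ≈ -0.032418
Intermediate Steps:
k(v) = -2 + v/2
J(Y, x) = -x/3 + Y/3 (J(Y, x) = (Y - x)/3 = -x/3 + Y/3)
w = -8974/3 (w = -3 - 55*(64 + (-⅓*6² + (⅓)*7)) = -3 - 55*(64 + (-⅓*36 + 7/3)) = -3 - 55*(64 + (-12 + 7/3)) = -3 - 55*(64 - 29/3) = -3 - 55*163/3 = -3 - 8965/3 = -8974/3 ≈ -2991.3)
(k(-14) + w)/(47391 + 45161) = ((-2 + (½)*(-14)) - 8974/3)/(47391 + 45161) = ((-2 - 7) - 8974/3)/92552 = (-9 - 8974/3)*(1/92552) = -9001/3*1/92552 = -9001/277656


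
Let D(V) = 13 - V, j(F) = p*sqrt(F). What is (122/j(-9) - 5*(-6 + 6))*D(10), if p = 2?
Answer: -61*I ≈ -61.0*I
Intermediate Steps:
j(F) = 2*sqrt(F)
(122/j(-9) - 5*(-6 + 6))*D(10) = (122/((2*sqrt(-9))) - 5*(-6 + 6))*(13 - 1*10) = (122/((2*(3*I))) - 5*0)*(13 - 10) = (122/((6*I)) + 0)*3 = (122*(-I/6) + 0)*3 = (-61*I/3 + 0)*3 = -61*I/3*3 = -61*I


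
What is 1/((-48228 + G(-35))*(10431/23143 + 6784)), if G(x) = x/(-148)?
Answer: -3425164/1120709841283987 ≈ -3.0562e-9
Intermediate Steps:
G(x) = -x/148 (G(x) = x*(-1/148) = -x/148)
1/((-48228 + G(-35))*(10431/23143 + 6784)) = 1/((-48228 - 1/148*(-35))*(10431/23143 + 6784)) = 1/((-48228 + 35/148)*(10431*(1/23143) + 6784)) = 1/(-7137709*(10431/23143 + 6784)/148) = 1/(-7137709/148*157012543/23143) = 1/(-1120709841283987/3425164) = -3425164/1120709841283987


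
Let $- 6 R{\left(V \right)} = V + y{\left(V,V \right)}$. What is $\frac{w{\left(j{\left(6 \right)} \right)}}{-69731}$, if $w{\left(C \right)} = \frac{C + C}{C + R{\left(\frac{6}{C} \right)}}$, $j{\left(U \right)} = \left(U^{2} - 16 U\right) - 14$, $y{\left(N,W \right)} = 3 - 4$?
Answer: $- \frac{8214}{285687907} \approx -2.8752 \cdot 10^{-5}$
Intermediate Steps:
$y{\left(N,W \right)} = -1$ ($y{\left(N,W \right)} = 3 - 4 = -1$)
$j{\left(U \right)} = -14 + U^{2} - 16 U$
$R{\left(V \right)} = \frac{1}{6} - \frac{V}{6}$ ($R{\left(V \right)} = - \frac{V - 1}{6} = - \frac{-1 + V}{6} = \frac{1}{6} - \frac{V}{6}$)
$w{\left(C \right)} = \frac{2 C}{\frac{1}{6} + C - \frac{1}{C}}$ ($w{\left(C \right)} = \frac{C + C}{C + \left(\frac{1}{6} - \frac{6 \frac{1}{C}}{6}\right)} = \frac{2 C}{C + \left(\frac{1}{6} - \frac{1}{C}\right)} = \frac{2 C}{\frac{1}{6} + C - \frac{1}{C}}$)
$\frac{w{\left(j{\left(6 \right)} \right)}}{-69731} = \frac{12 \left(-14 + 6^{2} - 96\right)^{2} \frac{1}{-6 + \left(-14 + 6^{2} - 96\right) \left(1 + 6 \left(-14 + 6^{2} - 96\right)\right)}}{-69731} = \frac{12 \left(-14 + 36 - 96\right)^{2}}{-6 + \left(-14 + 36 - 96\right) \left(1 + 6 \left(-14 + 36 - 96\right)\right)} \left(- \frac{1}{69731}\right) = \frac{12 \left(-74\right)^{2}}{-6 - 74 \left(1 + 6 \left(-74\right)\right)} \left(- \frac{1}{69731}\right) = 12 \cdot 5476 \frac{1}{-6 - 74 \left(1 - 444\right)} \left(- \frac{1}{69731}\right) = 12 \cdot 5476 \frac{1}{-6 - -32782} \left(- \frac{1}{69731}\right) = 12 \cdot 5476 \frac{1}{-6 + 32782} \left(- \frac{1}{69731}\right) = 12 \cdot 5476 \cdot \frac{1}{32776} \left(- \frac{1}{69731}\right) = \frac{8214}{4097} \left(- \frac{1}{69731}\right) = - \frac{8214}{285687907}$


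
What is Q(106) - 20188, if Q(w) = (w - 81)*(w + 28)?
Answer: -16838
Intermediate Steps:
Q(w) = (-81 + w)*(28 + w)
Q(106) - 20188 = (-2268 + 106² - 53*106) - 20188 = (-2268 + 11236 - 5618) - 20188 = 3350 - 20188 = -16838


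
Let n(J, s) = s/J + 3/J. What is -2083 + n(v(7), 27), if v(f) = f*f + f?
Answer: -58309/28 ≈ -2082.5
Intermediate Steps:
v(f) = f + f**2 (v(f) = f**2 + f = f + f**2)
n(J, s) = 3/J + s/J
-2083 + n(v(7), 27) = -2083 + (3 + 27)/((7*(1 + 7))) = -2083 + 30/(7*8) = -2083 + 30/56 = -2083 + (1/56)*30 = -2083 + 15/28 = -58309/28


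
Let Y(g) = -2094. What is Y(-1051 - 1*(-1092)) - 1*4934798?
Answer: -4936892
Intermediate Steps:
Y(-1051 - 1*(-1092)) - 1*4934798 = -2094 - 1*4934798 = -2094 - 4934798 = -4936892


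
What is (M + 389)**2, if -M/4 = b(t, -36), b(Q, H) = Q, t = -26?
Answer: 243049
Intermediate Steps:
M = 104 (M = -4*(-26) = 104)
(M + 389)**2 = (104 + 389)**2 = 493**2 = 243049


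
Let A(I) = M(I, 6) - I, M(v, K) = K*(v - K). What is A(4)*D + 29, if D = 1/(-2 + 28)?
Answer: 369/13 ≈ 28.385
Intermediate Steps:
D = 1/26 ≈ 0.038462
A(I) = -36 + 5*I (A(I) = 6*(I - 1*6) - I = 6*(I - 6) - I = 6*(-6 + I) - I = (-36 + 6*I) - I = -36 + 5*I)
A(4)*D + 29 = (-36 + 5*4)*(1/26) + 29 = (-36 + 20)*(1/26) + 29 = -16*1/26 + 29 = -8/13 + 29 = 369/13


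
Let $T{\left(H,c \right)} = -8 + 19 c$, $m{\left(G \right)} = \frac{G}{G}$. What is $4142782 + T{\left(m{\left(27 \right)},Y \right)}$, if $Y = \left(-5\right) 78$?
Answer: $4135364$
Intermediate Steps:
$m{\left(G \right)} = 1$
$Y = -390$
$4142782 + T{\left(m{\left(27 \right)},Y \right)} = 4142782 + \left(-8 + 19 \left(-390\right)\right) = 4142782 - 7418 = 4135364$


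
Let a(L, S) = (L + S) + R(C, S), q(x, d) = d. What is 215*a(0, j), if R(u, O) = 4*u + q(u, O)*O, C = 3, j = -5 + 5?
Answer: 2580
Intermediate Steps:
j = 0
R(u, O) = O**2 + 4*u (R(u, O) = 4*u + O*O = 4*u + O**2 = O**2 + 4*u)
a(L, S) = 12 + L + S + S**2 (a(L, S) = (L + S) + (S**2 + 4*3) = (L + S) + (S**2 + 12) = (L + S) + (12 + S**2) = 12 + L + S + S**2)
215*a(0, j) = 215*(12 + 0 + 0 + 0**2) = 215*(12 + 0 + 0 + 0) = 215*12 = 2580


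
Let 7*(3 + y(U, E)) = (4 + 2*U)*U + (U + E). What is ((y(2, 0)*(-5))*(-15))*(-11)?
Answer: 2475/7 ≈ 353.57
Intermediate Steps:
y(U, E) = -3 + E/7 + U/7 + U*(4 + 2*U)/7 (y(U, E) = -3 + ((4 + 2*U)*U + (U + E))/7 = -3 + (U*(4 + 2*U) + (E + U))/7 = -3 + (E + U + U*(4 + 2*U))/7 = -3 + (E/7 + U/7 + U*(4 + 2*U)/7) = -3 + E/7 + U/7 + U*(4 + 2*U)/7)
((y(2, 0)*(-5))*(-15))*(-11) = (((-3 + (⅐)*0 + (2/7)*2² + (5/7)*2)*(-5))*(-15))*(-11) = (((-3 + 0 + (2/7)*4 + 10/7)*(-5))*(-15))*(-11) = (((-3 + 0 + 8/7 + 10/7)*(-5))*(-15))*(-11) = (-3/7*(-5)*(-15))*(-11) = ((15/7)*(-15))*(-11) = -225/7*(-11) = 2475/7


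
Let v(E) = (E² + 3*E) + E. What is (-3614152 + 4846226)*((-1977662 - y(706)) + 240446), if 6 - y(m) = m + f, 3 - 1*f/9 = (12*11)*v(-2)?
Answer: -2133628132538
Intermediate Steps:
v(E) = E² + 4*E
f = 4779 (f = 27 - 9*12*11*(-2*(4 - 2)) = 27 - 1188*(-2*2) = 27 - 1188*(-4) = 27 - 9*(-528) = 27 + 4752 = 4779)
y(m) = -4773 - m (y(m) = 6 - (m + 4779) = 6 - (4779 + m) = 6 + (-4779 - m) = -4773 - m)
(-3614152 + 4846226)*((-1977662 - y(706)) + 240446) = (-3614152 + 4846226)*((-1977662 - (-4773 - 1*706)) + 240446) = 1232074*((-1977662 - (-4773 - 706)) + 240446) = 1232074*((-1977662 - 1*(-5479)) + 240446) = 1232074*((-1977662 + 5479) + 240446) = 1232074*(-1972183 + 240446) = 1232074*(-1731737) = -2133628132538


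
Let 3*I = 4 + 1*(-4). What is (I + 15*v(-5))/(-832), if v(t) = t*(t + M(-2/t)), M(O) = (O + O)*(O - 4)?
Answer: -591/832 ≈ -0.71034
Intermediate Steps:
M(O) = 2*O*(-4 + O) (M(O) = (2*O)*(-4 + O) = 2*O*(-4 + O))
v(t) = t*(t - 4*(-4 - 2/t)/t) (v(t) = t*(t + 2*(-2/t)*(-4 - 2/t)) = t*(t - 4*(-4 - 2/t)/t))
I = 0 (I = (4 + 1*(-4))/3 = (4 - 4)/3 = (⅓)*0 = 0)
(I + 15*v(-5))/(-832) = (0 + 15*(16 + (-5)² + 8/(-5)))/(-832) = (0 + 15*(16 + 25 + 8*(-⅕)))*(-1/832) = (0 + 15*(16 + 25 - 8/5))*(-1/832) = (0 + 15*(197/5))*(-1/832) = (0 + 591)*(-1/832) = 591*(-1/832) = -591/832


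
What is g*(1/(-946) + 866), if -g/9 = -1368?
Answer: 5043210660/473 ≈ 1.0662e+7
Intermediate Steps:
g = 12312 (g = -9*(-1368) = 12312)
g*(1/(-946) + 866) = 12312*(1/(-946) + 866) = 12312*(-1/946 + 866) = 12312*(819235/946) = 5043210660/473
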